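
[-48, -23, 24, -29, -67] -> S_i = Random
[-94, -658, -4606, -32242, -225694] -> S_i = -94*7^i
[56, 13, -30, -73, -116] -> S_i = 56 + -43*i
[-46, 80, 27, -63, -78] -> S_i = Random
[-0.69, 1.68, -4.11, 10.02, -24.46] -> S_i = -0.69*(-2.44)^i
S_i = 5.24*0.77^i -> [5.24, 4.03, 3.11, 2.39, 1.84]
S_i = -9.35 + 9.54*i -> [-9.35, 0.19, 9.73, 19.27, 28.81]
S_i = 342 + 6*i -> [342, 348, 354, 360, 366]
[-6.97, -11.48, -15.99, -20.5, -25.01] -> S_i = -6.97 + -4.51*i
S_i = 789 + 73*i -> [789, 862, 935, 1008, 1081]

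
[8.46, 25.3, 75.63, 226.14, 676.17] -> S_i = 8.46*2.99^i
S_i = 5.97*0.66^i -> [5.97, 3.94, 2.6, 1.72, 1.13]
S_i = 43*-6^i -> [43, -258, 1548, -9288, 55728]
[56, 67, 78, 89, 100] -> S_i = 56 + 11*i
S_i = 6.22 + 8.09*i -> [6.22, 14.31, 22.4, 30.49, 38.58]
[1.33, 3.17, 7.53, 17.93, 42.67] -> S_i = 1.33*2.38^i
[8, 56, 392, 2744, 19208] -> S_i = 8*7^i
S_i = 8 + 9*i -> [8, 17, 26, 35, 44]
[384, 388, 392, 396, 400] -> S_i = 384 + 4*i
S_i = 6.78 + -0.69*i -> [6.78, 6.09, 5.4, 4.71, 4.02]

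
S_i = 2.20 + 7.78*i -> [2.2, 9.98, 17.76, 25.54, 33.32]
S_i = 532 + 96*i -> [532, 628, 724, 820, 916]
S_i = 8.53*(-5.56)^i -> [8.53, -47.43, 263.69, -1466.13, 8151.7]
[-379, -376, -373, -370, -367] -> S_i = -379 + 3*i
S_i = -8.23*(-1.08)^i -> [-8.23, 8.89, -9.6, 10.37, -11.2]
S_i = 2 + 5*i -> [2, 7, 12, 17, 22]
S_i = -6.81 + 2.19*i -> [-6.81, -4.62, -2.43, -0.24, 1.95]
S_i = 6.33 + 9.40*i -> [6.33, 15.73, 25.13, 34.53, 43.93]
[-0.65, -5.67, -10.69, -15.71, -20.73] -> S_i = -0.65 + -5.02*i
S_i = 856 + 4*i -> [856, 860, 864, 868, 872]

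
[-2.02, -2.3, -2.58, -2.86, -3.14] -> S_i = -2.02 + -0.28*i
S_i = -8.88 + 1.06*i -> [-8.88, -7.82, -6.76, -5.7, -4.64]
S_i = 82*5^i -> [82, 410, 2050, 10250, 51250]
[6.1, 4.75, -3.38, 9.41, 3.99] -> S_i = Random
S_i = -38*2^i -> [-38, -76, -152, -304, -608]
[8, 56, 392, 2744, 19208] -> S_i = 8*7^i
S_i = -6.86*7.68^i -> [-6.86, -52.68, -404.62, -3107.48, -23865.42]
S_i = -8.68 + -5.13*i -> [-8.68, -13.81, -18.94, -24.07, -29.2]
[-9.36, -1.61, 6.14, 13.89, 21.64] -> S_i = -9.36 + 7.75*i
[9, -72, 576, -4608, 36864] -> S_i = 9*-8^i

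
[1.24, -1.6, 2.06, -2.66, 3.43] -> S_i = 1.24*(-1.29)^i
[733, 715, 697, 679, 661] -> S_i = 733 + -18*i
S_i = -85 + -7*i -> [-85, -92, -99, -106, -113]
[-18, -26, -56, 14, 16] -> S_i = Random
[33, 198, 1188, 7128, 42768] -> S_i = 33*6^i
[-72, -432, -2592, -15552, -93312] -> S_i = -72*6^i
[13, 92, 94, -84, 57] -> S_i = Random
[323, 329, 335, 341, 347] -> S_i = 323 + 6*i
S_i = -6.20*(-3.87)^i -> [-6.2, 23.99, -92.86, 359.36, -1390.71]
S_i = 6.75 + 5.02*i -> [6.75, 11.77, 16.79, 21.81, 26.83]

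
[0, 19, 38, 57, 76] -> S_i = 0 + 19*i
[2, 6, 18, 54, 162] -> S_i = 2*3^i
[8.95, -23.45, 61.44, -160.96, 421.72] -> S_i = 8.95*(-2.62)^i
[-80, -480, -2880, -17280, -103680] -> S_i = -80*6^i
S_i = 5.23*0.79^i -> [5.23, 4.13, 3.26, 2.58, 2.04]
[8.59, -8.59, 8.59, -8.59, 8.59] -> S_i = 8.59*(-1.00)^i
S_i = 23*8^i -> [23, 184, 1472, 11776, 94208]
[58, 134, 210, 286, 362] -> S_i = 58 + 76*i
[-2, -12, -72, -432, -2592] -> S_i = -2*6^i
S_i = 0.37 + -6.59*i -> [0.37, -6.22, -12.81, -19.4, -25.99]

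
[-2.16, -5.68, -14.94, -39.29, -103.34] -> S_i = -2.16*2.63^i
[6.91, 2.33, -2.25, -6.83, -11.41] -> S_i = 6.91 + -4.58*i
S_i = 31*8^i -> [31, 248, 1984, 15872, 126976]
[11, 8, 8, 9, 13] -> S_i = Random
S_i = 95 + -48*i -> [95, 47, -1, -49, -97]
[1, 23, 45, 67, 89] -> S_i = 1 + 22*i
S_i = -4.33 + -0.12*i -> [-4.33, -4.45, -4.57, -4.69, -4.81]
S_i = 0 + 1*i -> [0, 1, 2, 3, 4]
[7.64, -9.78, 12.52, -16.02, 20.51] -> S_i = 7.64*(-1.28)^i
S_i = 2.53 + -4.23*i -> [2.53, -1.7, -5.93, -10.16, -14.39]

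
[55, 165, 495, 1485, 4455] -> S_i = 55*3^i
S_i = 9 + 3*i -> [9, 12, 15, 18, 21]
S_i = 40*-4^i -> [40, -160, 640, -2560, 10240]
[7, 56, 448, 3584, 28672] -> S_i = 7*8^i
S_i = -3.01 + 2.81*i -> [-3.01, -0.2, 2.61, 5.42, 8.23]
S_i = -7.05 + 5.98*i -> [-7.05, -1.07, 4.91, 10.89, 16.87]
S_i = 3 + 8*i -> [3, 11, 19, 27, 35]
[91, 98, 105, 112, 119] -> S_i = 91 + 7*i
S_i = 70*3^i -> [70, 210, 630, 1890, 5670]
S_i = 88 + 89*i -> [88, 177, 266, 355, 444]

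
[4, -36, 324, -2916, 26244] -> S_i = 4*-9^i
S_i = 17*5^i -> [17, 85, 425, 2125, 10625]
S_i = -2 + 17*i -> [-2, 15, 32, 49, 66]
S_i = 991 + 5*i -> [991, 996, 1001, 1006, 1011]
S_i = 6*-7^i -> [6, -42, 294, -2058, 14406]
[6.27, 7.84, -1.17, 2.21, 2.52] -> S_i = Random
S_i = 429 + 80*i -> [429, 509, 589, 669, 749]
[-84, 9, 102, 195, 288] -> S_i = -84 + 93*i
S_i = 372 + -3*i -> [372, 369, 366, 363, 360]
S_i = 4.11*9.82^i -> [4.11, 40.36, 396.34, 3892.03, 38219.74]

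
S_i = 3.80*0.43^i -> [3.8, 1.63, 0.7, 0.3, 0.13]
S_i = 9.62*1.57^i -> [9.62, 15.1, 23.71, 37.23, 58.45]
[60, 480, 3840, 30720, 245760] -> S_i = 60*8^i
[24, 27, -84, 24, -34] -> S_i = Random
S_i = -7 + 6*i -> [-7, -1, 5, 11, 17]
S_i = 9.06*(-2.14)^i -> [9.06, -19.39, 41.49, -88.79, 190.01]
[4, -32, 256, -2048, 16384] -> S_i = 4*-8^i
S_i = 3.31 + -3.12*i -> [3.31, 0.19, -2.93, -6.05, -9.17]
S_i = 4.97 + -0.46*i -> [4.97, 4.51, 4.05, 3.59, 3.13]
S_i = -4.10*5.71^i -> [-4.1, -23.41, -133.68, -763.29, -4358.41]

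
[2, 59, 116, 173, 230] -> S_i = 2 + 57*i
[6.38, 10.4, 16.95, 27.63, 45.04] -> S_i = 6.38*1.63^i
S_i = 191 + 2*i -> [191, 193, 195, 197, 199]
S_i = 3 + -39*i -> [3, -36, -75, -114, -153]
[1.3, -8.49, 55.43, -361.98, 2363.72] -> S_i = 1.30*(-6.53)^i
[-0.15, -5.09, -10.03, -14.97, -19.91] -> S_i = -0.15 + -4.94*i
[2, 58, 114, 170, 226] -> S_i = 2 + 56*i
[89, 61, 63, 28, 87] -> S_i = Random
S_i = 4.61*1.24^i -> [4.61, 5.72, 7.09, 8.79, 10.9]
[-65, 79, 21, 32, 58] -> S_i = Random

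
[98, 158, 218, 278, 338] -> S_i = 98 + 60*i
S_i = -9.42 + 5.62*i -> [-9.42, -3.8, 1.82, 7.44, 13.06]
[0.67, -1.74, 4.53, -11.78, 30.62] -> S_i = 0.67*(-2.60)^i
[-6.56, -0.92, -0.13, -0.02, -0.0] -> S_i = -6.56*0.14^i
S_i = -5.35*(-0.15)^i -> [-5.35, 0.8, -0.12, 0.02, -0.0]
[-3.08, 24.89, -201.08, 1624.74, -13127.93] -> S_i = -3.08*(-8.08)^i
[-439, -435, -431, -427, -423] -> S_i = -439 + 4*i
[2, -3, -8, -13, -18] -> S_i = 2 + -5*i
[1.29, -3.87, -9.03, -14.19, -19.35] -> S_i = 1.29 + -5.16*i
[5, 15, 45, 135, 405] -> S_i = 5*3^i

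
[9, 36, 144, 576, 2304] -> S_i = 9*4^i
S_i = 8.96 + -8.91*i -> [8.96, 0.05, -8.86, -17.77, -26.68]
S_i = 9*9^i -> [9, 81, 729, 6561, 59049]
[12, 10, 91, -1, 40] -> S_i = Random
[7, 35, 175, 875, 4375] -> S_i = 7*5^i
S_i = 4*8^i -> [4, 32, 256, 2048, 16384]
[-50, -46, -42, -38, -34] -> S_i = -50 + 4*i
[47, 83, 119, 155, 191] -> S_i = 47 + 36*i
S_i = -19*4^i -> [-19, -76, -304, -1216, -4864]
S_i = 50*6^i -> [50, 300, 1800, 10800, 64800]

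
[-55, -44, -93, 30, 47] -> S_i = Random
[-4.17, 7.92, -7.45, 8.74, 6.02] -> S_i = Random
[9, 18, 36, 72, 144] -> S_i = 9*2^i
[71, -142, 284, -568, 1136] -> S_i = 71*-2^i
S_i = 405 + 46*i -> [405, 451, 497, 543, 589]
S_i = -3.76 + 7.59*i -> [-3.76, 3.83, 11.42, 19.01, 26.6]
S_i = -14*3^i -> [-14, -42, -126, -378, -1134]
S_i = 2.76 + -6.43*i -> [2.76, -3.67, -10.1, -16.53, -22.96]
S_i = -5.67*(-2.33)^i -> [-5.67, 13.21, -30.78, 71.72, -167.11]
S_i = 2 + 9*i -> [2, 11, 20, 29, 38]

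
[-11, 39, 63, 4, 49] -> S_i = Random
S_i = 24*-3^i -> [24, -72, 216, -648, 1944]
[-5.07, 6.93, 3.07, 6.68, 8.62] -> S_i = Random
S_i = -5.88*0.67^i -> [-5.88, -3.94, -2.64, -1.77, -1.18]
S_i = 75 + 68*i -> [75, 143, 211, 279, 347]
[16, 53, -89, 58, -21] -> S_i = Random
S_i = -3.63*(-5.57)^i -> [-3.63, 20.22, -112.62, 627.3, -3494.04]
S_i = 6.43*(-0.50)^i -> [6.43, -3.22, 1.61, -0.8, 0.4]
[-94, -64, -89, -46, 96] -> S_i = Random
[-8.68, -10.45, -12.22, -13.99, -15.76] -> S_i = -8.68 + -1.77*i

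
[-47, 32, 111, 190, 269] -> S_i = -47 + 79*i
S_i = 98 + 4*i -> [98, 102, 106, 110, 114]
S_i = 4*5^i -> [4, 20, 100, 500, 2500]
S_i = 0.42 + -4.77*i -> [0.42, -4.35, -9.12, -13.89, -18.66]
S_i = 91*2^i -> [91, 182, 364, 728, 1456]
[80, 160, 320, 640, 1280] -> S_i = 80*2^i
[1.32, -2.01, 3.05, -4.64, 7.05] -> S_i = 1.32*(-1.52)^i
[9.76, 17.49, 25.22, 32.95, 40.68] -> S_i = 9.76 + 7.73*i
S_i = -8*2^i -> [-8, -16, -32, -64, -128]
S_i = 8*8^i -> [8, 64, 512, 4096, 32768]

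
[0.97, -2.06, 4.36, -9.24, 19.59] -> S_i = 0.97*(-2.12)^i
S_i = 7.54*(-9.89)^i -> [7.54, -74.57, 737.5, -7293.91, 72136.74]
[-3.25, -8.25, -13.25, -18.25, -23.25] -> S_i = -3.25 + -5.00*i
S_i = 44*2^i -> [44, 88, 176, 352, 704]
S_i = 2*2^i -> [2, 4, 8, 16, 32]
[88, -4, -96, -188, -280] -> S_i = 88 + -92*i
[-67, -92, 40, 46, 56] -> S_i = Random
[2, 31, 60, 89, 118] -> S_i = 2 + 29*i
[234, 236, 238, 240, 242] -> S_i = 234 + 2*i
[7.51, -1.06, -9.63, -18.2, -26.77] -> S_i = 7.51 + -8.57*i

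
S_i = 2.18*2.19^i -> [2.18, 4.77, 10.46, 22.9, 50.15]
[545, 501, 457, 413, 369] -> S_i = 545 + -44*i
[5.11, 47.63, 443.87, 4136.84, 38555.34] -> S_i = 5.11*9.32^i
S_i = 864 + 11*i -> [864, 875, 886, 897, 908]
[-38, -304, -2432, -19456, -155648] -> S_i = -38*8^i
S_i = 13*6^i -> [13, 78, 468, 2808, 16848]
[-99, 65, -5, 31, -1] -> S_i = Random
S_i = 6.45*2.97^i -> [6.45, 19.16, 56.89, 168.98, 501.86]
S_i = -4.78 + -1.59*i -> [-4.78, -6.37, -7.96, -9.55, -11.14]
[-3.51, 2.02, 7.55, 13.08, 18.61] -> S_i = -3.51 + 5.53*i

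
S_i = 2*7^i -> [2, 14, 98, 686, 4802]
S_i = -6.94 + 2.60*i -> [-6.94, -4.34, -1.74, 0.86, 3.46]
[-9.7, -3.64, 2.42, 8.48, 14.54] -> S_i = -9.70 + 6.06*i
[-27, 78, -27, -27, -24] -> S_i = Random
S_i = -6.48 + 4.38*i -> [-6.48, -2.1, 2.28, 6.66, 11.04]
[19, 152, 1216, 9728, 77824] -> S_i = 19*8^i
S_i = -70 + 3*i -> [-70, -67, -64, -61, -58]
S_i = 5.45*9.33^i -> [5.45, 50.85, 474.42, 4426.31, 41297.43]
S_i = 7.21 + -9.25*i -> [7.21, -2.04, -11.29, -20.54, -29.79]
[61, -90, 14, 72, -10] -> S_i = Random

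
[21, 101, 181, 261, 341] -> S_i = 21 + 80*i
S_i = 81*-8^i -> [81, -648, 5184, -41472, 331776]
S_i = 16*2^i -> [16, 32, 64, 128, 256]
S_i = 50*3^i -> [50, 150, 450, 1350, 4050]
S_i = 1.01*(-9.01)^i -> [1.01, -9.1, 81.99, -738.75, 6656.11]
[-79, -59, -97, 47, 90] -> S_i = Random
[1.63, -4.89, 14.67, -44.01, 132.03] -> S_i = 1.63*(-3.00)^i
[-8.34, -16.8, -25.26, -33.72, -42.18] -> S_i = -8.34 + -8.46*i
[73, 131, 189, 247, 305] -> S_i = 73 + 58*i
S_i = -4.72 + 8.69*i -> [-4.72, 3.97, 12.66, 21.35, 30.04]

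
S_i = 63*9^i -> [63, 567, 5103, 45927, 413343]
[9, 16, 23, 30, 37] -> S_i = 9 + 7*i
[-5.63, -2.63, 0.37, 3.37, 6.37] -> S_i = -5.63 + 3.00*i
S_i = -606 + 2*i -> [-606, -604, -602, -600, -598]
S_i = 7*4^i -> [7, 28, 112, 448, 1792]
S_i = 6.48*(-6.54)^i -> [6.48, -42.38, 277.16, -1812.63, 11854.58]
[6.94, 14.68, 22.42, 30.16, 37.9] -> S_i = 6.94 + 7.74*i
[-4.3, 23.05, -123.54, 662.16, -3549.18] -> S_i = -4.30*(-5.36)^i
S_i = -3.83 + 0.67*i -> [-3.83, -3.16, -2.49, -1.82, -1.15]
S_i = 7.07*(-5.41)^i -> [7.07, -38.25, 206.93, -1119.47, 6056.32]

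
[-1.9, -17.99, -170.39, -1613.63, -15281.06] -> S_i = -1.90*9.47^i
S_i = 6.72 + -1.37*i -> [6.72, 5.35, 3.98, 2.61, 1.24]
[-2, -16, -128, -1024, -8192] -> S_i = -2*8^i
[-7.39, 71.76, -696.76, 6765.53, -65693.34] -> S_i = -7.39*(-9.71)^i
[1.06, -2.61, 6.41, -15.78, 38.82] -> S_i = 1.06*(-2.46)^i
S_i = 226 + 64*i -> [226, 290, 354, 418, 482]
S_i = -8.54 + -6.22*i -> [-8.54, -14.76, -20.98, -27.2, -33.42]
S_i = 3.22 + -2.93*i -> [3.22, 0.29, -2.64, -5.57, -8.5]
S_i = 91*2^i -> [91, 182, 364, 728, 1456]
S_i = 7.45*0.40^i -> [7.45, 2.98, 1.19, 0.48, 0.19]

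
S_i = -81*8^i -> [-81, -648, -5184, -41472, -331776]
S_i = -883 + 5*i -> [-883, -878, -873, -868, -863]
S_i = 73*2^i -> [73, 146, 292, 584, 1168]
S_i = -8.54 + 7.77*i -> [-8.54, -0.77, 7.0, 14.77, 22.54]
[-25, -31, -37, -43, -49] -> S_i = -25 + -6*i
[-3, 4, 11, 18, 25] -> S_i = -3 + 7*i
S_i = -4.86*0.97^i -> [-4.86, -4.71, -4.57, -4.44, -4.3]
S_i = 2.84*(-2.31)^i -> [2.84, -6.56, 15.15, -35.01, 80.87]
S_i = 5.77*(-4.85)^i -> [5.77, -27.98, 135.72, -658.27, 3192.59]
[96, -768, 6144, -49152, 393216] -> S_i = 96*-8^i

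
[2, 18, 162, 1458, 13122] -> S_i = 2*9^i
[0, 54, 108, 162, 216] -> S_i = 0 + 54*i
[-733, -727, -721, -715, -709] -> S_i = -733 + 6*i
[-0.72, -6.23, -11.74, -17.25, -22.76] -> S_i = -0.72 + -5.51*i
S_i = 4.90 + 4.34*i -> [4.9, 9.24, 13.58, 17.92, 22.26]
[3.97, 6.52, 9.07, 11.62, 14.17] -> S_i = 3.97 + 2.55*i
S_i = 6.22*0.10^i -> [6.22, 0.62, 0.06, 0.01, 0.0]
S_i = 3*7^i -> [3, 21, 147, 1029, 7203]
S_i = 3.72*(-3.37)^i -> [3.72, -12.54, 42.25, -142.37, 479.8]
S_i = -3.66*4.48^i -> [-3.66, -16.4, -73.46, -329.09, -1474.32]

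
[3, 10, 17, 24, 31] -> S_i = 3 + 7*i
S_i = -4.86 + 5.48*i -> [-4.86, 0.62, 6.1, 11.58, 17.06]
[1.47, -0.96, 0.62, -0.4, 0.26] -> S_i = 1.47*(-0.65)^i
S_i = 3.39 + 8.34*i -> [3.39, 11.73, 20.07, 28.41, 36.75]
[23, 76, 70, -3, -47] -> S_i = Random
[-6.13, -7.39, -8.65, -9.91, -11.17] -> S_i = -6.13 + -1.26*i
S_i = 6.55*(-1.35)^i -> [6.55, -8.84, 11.94, -16.12, 21.76]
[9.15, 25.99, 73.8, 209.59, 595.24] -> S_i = 9.15*2.84^i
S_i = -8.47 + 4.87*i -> [-8.47, -3.6, 1.27, 6.14, 11.01]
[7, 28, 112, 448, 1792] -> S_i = 7*4^i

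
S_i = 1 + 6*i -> [1, 7, 13, 19, 25]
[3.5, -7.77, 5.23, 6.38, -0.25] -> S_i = Random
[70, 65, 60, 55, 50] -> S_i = 70 + -5*i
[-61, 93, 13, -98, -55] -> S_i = Random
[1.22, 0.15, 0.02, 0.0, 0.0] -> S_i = 1.22*0.12^i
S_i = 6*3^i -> [6, 18, 54, 162, 486]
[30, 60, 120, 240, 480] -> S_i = 30*2^i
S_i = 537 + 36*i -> [537, 573, 609, 645, 681]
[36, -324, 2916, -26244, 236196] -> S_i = 36*-9^i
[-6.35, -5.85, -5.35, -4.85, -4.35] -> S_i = -6.35 + 0.50*i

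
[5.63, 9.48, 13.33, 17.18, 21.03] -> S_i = 5.63 + 3.85*i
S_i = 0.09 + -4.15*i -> [0.09, -4.06, -8.21, -12.36, -16.51]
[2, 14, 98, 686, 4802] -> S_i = 2*7^i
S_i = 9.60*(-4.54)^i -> [9.6, -43.58, 197.87, -898.34, 4078.45]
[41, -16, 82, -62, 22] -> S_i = Random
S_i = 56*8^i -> [56, 448, 3584, 28672, 229376]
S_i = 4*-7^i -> [4, -28, 196, -1372, 9604]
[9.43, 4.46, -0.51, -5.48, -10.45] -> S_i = 9.43 + -4.97*i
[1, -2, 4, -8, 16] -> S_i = 1*-2^i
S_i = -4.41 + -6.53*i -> [-4.41, -10.94, -17.47, -24.0, -30.53]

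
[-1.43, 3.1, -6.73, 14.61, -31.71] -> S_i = -1.43*(-2.17)^i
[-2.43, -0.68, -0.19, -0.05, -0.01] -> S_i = -2.43*0.28^i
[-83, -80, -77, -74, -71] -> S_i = -83 + 3*i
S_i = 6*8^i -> [6, 48, 384, 3072, 24576]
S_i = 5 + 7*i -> [5, 12, 19, 26, 33]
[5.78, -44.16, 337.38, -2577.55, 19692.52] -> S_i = 5.78*(-7.64)^i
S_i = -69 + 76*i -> [-69, 7, 83, 159, 235]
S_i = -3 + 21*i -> [-3, 18, 39, 60, 81]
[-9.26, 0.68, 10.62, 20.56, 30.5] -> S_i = -9.26 + 9.94*i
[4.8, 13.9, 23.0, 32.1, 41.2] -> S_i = 4.80 + 9.10*i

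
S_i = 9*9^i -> [9, 81, 729, 6561, 59049]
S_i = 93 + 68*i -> [93, 161, 229, 297, 365]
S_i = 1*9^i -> [1, 9, 81, 729, 6561]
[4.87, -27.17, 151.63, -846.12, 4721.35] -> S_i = 4.87*(-5.58)^i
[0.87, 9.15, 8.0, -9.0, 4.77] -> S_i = Random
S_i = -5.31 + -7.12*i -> [-5.31, -12.43, -19.55, -26.67, -33.79]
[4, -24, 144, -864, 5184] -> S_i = 4*-6^i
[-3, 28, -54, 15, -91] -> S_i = Random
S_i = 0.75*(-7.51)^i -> [0.75, -5.63, 42.3, -317.67, 2385.73]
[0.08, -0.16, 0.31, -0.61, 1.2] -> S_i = 0.08*(-1.97)^i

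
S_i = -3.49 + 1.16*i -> [-3.49, -2.33, -1.17, -0.01, 1.15]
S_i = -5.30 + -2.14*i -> [-5.3, -7.44, -9.58, -11.72, -13.86]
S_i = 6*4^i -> [6, 24, 96, 384, 1536]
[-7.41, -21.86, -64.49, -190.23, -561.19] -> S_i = -7.41*2.95^i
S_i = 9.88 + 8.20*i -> [9.88, 18.08, 26.28, 34.48, 42.68]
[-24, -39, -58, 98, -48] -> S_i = Random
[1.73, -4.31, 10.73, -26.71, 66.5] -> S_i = 1.73*(-2.49)^i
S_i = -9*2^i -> [-9, -18, -36, -72, -144]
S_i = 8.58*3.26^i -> [8.58, 27.97, 91.18, 297.26, 969.08]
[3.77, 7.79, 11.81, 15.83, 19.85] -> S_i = 3.77 + 4.02*i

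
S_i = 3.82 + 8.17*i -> [3.82, 11.99, 20.16, 28.33, 36.5]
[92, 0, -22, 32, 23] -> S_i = Random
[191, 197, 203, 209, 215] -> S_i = 191 + 6*i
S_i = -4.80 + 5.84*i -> [-4.8, 1.04, 6.88, 12.72, 18.56]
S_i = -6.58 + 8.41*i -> [-6.58, 1.83, 10.24, 18.65, 27.06]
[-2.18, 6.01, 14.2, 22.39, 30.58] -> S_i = -2.18 + 8.19*i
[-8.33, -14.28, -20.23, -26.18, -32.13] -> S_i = -8.33 + -5.95*i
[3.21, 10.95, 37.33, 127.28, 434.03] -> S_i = 3.21*3.41^i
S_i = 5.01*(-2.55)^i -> [5.01, -12.78, 32.58, -83.07, 211.84]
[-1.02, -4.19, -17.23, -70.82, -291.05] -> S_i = -1.02*4.11^i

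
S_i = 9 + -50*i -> [9, -41, -91, -141, -191]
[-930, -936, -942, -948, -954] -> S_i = -930 + -6*i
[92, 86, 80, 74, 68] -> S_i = 92 + -6*i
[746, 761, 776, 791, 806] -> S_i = 746 + 15*i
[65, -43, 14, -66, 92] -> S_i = Random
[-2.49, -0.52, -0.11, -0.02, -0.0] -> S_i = -2.49*0.21^i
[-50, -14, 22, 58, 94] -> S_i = -50 + 36*i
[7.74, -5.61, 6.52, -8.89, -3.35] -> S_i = Random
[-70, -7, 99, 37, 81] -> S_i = Random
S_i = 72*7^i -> [72, 504, 3528, 24696, 172872]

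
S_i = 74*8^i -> [74, 592, 4736, 37888, 303104]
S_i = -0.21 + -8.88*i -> [-0.21, -9.09, -17.97, -26.85, -35.73]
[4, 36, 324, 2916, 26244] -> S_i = 4*9^i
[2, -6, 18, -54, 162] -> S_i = 2*-3^i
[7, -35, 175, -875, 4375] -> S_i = 7*-5^i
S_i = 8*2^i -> [8, 16, 32, 64, 128]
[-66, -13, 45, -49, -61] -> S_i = Random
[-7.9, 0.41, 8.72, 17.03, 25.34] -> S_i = -7.90 + 8.31*i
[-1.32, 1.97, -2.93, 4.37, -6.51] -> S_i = -1.32*(-1.49)^i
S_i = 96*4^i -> [96, 384, 1536, 6144, 24576]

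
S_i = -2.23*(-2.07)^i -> [-2.23, 4.62, -9.56, 19.78, -40.94]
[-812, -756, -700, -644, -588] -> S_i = -812 + 56*i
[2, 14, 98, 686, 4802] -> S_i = 2*7^i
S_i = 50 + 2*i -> [50, 52, 54, 56, 58]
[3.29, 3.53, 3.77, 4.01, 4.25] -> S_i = 3.29 + 0.24*i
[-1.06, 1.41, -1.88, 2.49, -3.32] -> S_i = -1.06*(-1.33)^i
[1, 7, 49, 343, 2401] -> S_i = 1*7^i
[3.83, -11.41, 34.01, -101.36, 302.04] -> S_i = 3.83*(-2.98)^i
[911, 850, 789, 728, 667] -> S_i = 911 + -61*i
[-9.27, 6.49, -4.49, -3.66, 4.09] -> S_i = Random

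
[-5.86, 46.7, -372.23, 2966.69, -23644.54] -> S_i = -5.86*(-7.97)^i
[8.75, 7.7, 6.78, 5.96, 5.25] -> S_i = 8.75*0.88^i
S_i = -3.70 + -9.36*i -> [-3.7, -13.06, -22.42, -31.78, -41.14]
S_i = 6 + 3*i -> [6, 9, 12, 15, 18]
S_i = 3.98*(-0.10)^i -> [3.98, -0.4, 0.04, -0.0, 0.0]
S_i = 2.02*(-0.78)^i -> [2.02, -1.58, 1.23, -0.96, 0.75]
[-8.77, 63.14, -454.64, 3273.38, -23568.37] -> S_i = -8.77*(-7.20)^i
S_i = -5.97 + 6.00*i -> [-5.97, 0.03, 6.03, 12.03, 18.03]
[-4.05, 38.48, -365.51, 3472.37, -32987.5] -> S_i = -4.05*(-9.50)^i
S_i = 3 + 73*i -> [3, 76, 149, 222, 295]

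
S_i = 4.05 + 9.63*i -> [4.05, 13.68, 23.31, 32.94, 42.57]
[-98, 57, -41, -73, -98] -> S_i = Random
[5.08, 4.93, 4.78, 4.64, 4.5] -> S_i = 5.08*0.97^i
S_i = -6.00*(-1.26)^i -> [-6.0, 7.56, -9.53, 12.0, -15.12]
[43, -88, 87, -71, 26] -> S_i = Random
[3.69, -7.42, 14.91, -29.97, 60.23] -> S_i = 3.69*(-2.01)^i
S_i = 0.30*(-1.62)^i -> [0.3, -0.49, 0.79, -1.28, 2.07]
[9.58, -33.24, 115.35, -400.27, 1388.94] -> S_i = 9.58*(-3.47)^i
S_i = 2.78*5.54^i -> [2.78, 15.4, 85.32, 472.69, 2618.69]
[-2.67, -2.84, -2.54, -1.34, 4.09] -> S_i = Random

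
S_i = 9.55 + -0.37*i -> [9.55, 9.18, 8.81, 8.44, 8.07]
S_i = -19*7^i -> [-19, -133, -931, -6517, -45619]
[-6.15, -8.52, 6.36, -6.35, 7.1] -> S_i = Random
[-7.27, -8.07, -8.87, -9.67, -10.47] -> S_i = -7.27 + -0.80*i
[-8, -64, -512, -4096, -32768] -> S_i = -8*8^i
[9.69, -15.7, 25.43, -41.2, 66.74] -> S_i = 9.69*(-1.62)^i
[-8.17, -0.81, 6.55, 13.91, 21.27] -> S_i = -8.17 + 7.36*i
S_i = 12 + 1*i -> [12, 13, 14, 15, 16]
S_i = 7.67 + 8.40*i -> [7.67, 16.07, 24.47, 32.87, 41.27]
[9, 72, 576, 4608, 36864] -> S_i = 9*8^i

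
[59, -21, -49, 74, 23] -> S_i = Random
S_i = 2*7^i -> [2, 14, 98, 686, 4802]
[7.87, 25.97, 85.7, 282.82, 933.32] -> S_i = 7.87*3.30^i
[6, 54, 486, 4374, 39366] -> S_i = 6*9^i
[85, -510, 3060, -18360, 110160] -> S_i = 85*-6^i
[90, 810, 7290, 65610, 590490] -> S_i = 90*9^i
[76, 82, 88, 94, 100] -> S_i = 76 + 6*i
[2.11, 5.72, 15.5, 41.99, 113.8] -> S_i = 2.11*2.71^i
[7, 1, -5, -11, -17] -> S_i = 7 + -6*i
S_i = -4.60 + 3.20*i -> [-4.6, -1.4, 1.8, 5.0, 8.2]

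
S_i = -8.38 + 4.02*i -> [-8.38, -4.36, -0.34, 3.68, 7.7]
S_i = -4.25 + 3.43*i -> [-4.25, -0.82, 2.61, 6.04, 9.47]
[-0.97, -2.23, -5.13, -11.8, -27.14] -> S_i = -0.97*2.30^i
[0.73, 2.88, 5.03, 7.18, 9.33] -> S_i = 0.73 + 2.15*i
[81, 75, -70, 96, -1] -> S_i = Random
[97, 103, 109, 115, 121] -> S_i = 97 + 6*i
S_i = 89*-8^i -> [89, -712, 5696, -45568, 364544]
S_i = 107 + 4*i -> [107, 111, 115, 119, 123]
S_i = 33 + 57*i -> [33, 90, 147, 204, 261]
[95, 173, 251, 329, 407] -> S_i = 95 + 78*i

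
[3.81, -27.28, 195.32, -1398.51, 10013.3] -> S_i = 3.81*(-7.16)^i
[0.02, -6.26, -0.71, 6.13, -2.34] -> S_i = Random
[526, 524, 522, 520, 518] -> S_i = 526 + -2*i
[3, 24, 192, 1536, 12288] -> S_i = 3*8^i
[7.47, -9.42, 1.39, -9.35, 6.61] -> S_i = Random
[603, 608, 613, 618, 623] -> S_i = 603 + 5*i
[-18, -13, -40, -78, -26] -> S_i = Random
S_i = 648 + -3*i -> [648, 645, 642, 639, 636]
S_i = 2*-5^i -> [2, -10, 50, -250, 1250]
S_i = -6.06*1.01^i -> [-6.06, -6.12, -6.18, -6.24, -6.31]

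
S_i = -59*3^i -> [-59, -177, -531, -1593, -4779]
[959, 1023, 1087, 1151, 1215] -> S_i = 959 + 64*i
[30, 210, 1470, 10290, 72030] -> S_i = 30*7^i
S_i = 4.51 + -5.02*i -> [4.51, -0.51, -5.53, -10.55, -15.57]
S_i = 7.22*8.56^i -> [7.22, 61.8, 529.04, 4528.54, 38764.33]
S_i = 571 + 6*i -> [571, 577, 583, 589, 595]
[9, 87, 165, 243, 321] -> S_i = 9 + 78*i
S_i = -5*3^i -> [-5, -15, -45, -135, -405]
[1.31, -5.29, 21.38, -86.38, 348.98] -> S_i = 1.31*(-4.04)^i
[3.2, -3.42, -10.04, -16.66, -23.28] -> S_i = 3.20 + -6.62*i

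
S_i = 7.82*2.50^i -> [7.82, 19.55, 48.88, 122.19, 305.47]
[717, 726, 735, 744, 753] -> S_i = 717 + 9*i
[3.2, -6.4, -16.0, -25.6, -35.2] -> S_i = 3.20 + -9.60*i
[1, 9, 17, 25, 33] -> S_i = 1 + 8*i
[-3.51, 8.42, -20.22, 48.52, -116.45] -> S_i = -3.51*(-2.40)^i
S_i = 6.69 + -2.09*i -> [6.69, 4.6, 2.51, 0.42, -1.67]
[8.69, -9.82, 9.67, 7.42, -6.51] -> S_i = Random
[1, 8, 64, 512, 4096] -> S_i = 1*8^i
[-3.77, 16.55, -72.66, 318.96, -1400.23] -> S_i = -3.77*(-4.39)^i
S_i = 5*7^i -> [5, 35, 245, 1715, 12005]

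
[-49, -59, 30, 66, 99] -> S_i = Random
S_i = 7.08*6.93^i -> [7.08, 49.06, 340.02, 2356.31, 16329.25]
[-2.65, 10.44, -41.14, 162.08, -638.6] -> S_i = -2.65*(-3.94)^i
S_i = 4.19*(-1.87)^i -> [4.19, -7.84, 14.65, -27.4, 51.24]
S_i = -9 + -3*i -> [-9, -12, -15, -18, -21]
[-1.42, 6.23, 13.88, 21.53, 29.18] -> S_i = -1.42 + 7.65*i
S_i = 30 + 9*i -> [30, 39, 48, 57, 66]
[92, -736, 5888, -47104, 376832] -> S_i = 92*-8^i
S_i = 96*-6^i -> [96, -576, 3456, -20736, 124416]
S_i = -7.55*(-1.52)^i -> [-7.55, 11.48, -17.44, 26.51, -40.3]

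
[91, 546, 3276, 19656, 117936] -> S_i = 91*6^i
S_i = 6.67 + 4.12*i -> [6.67, 10.79, 14.91, 19.03, 23.15]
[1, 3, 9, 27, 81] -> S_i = 1*3^i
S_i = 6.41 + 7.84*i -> [6.41, 14.25, 22.09, 29.93, 37.77]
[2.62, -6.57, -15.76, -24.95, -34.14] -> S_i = 2.62 + -9.19*i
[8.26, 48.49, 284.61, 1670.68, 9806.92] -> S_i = 8.26*5.87^i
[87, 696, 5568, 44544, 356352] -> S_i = 87*8^i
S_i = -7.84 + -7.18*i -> [-7.84, -15.02, -22.2, -29.38, -36.56]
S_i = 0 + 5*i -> [0, 5, 10, 15, 20]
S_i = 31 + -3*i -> [31, 28, 25, 22, 19]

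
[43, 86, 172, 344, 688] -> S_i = 43*2^i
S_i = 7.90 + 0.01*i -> [7.9, 7.91, 7.92, 7.93, 7.94]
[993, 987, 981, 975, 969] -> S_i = 993 + -6*i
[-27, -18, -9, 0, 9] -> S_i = -27 + 9*i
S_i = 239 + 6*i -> [239, 245, 251, 257, 263]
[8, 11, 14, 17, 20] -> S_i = 8 + 3*i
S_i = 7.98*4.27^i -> [7.98, 34.07, 145.5, 621.28, 2652.86]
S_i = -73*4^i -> [-73, -292, -1168, -4672, -18688]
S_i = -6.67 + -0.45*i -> [-6.67, -7.12, -7.57, -8.02, -8.47]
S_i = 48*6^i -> [48, 288, 1728, 10368, 62208]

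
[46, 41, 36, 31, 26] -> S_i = 46 + -5*i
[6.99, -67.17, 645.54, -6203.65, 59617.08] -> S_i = 6.99*(-9.61)^i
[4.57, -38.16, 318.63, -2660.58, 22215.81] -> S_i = 4.57*(-8.35)^i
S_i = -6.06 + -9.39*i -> [-6.06, -15.45, -24.84, -34.23, -43.62]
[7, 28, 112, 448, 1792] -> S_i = 7*4^i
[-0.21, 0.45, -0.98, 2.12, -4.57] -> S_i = -0.21*(-2.16)^i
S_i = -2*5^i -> [-2, -10, -50, -250, -1250]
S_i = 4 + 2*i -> [4, 6, 8, 10, 12]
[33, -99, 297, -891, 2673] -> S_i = 33*-3^i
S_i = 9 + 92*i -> [9, 101, 193, 285, 377]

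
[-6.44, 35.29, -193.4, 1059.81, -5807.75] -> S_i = -6.44*(-5.48)^i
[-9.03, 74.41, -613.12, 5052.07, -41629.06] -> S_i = -9.03*(-8.24)^i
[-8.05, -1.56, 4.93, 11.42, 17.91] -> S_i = -8.05 + 6.49*i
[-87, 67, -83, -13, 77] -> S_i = Random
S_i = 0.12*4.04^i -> [0.12, 0.48, 1.96, 7.91, 31.97]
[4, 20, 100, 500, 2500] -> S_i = 4*5^i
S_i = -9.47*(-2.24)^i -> [-9.47, 21.21, -47.52, 106.44, -238.42]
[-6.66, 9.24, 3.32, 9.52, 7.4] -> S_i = Random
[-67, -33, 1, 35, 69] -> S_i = -67 + 34*i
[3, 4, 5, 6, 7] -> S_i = 3 + 1*i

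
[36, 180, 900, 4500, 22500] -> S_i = 36*5^i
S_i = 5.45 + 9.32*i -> [5.45, 14.77, 24.09, 33.41, 42.73]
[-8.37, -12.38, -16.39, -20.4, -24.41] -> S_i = -8.37 + -4.01*i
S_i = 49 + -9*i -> [49, 40, 31, 22, 13]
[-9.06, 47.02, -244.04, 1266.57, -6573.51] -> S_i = -9.06*(-5.19)^i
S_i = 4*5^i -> [4, 20, 100, 500, 2500]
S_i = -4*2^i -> [-4, -8, -16, -32, -64]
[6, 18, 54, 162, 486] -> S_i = 6*3^i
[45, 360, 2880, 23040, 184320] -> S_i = 45*8^i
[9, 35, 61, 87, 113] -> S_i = 9 + 26*i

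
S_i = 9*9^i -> [9, 81, 729, 6561, 59049]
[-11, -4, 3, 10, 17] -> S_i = -11 + 7*i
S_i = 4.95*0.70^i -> [4.95, 3.46, 2.43, 1.7, 1.19]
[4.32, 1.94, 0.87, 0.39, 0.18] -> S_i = 4.32*0.45^i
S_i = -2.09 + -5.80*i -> [-2.09, -7.89, -13.69, -19.49, -25.29]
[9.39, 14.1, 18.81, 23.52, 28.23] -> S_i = 9.39 + 4.71*i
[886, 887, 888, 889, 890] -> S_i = 886 + 1*i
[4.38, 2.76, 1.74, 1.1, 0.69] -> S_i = 4.38*0.63^i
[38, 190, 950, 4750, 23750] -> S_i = 38*5^i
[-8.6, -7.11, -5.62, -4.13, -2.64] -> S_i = -8.60 + 1.49*i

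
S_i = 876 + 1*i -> [876, 877, 878, 879, 880]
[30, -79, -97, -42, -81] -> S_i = Random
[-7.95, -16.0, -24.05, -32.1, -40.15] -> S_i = -7.95 + -8.05*i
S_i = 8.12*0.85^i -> [8.12, 6.9, 5.87, 4.99, 4.24]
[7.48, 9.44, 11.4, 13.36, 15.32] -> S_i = 7.48 + 1.96*i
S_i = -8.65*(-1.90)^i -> [-8.65, 16.43, -31.23, 59.33, -112.73]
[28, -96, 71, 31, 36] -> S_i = Random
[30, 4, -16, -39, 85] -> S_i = Random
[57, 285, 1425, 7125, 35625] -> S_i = 57*5^i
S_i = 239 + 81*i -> [239, 320, 401, 482, 563]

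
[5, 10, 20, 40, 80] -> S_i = 5*2^i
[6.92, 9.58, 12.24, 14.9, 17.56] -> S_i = 6.92 + 2.66*i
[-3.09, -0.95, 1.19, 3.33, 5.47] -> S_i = -3.09 + 2.14*i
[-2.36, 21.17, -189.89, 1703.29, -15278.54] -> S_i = -2.36*(-8.97)^i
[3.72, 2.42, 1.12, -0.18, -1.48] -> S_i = 3.72 + -1.30*i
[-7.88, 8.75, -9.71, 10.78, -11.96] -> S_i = -7.88*(-1.11)^i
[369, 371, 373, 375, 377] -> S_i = 369 + 2*i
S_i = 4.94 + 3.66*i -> [4.94, 8.6, 12.26, 15.92, 19.58]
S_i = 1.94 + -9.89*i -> [1.94, -7.95, -17.84, -27.73, -37.62]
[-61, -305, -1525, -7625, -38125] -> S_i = -61*5^i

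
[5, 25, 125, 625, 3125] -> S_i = 5*5^i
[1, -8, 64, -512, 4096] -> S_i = 1*-8^i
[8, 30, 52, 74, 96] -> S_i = 8 + 22*i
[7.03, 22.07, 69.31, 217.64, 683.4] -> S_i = 7.03*3.14^i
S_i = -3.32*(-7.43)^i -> [-3.32, 24.67, -183.28, 1361.77, -10117.97]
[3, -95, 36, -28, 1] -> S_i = Random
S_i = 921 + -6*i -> [921, 915, 909, 903, 897]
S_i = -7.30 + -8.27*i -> [-7.3, -15.57, -23.84, -32.11, -40.38]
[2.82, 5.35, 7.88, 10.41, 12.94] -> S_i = 2.82 + 2.53*i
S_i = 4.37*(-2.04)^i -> [4.37, -8.91, 18.19, -37.1, 75.68]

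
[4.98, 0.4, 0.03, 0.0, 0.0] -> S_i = 4.98*0.08^i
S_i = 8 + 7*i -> [8, 15, 22, 29, 36]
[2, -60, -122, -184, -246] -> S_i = 2 + -62*i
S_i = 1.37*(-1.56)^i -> [1.37, -2.14, 3.33, -5.2, 8.11]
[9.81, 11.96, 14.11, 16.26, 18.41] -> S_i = 9.81 + 2.15*i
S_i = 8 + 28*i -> [8, 36, 64, 92, 120]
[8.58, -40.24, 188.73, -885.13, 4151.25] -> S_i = 8.58*(-4.69)^i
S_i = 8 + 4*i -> [8, 12, 16, 20, 24]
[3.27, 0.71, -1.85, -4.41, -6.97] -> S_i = 3.27 + -2.56*i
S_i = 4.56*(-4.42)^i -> [4.56, -20.16, 89.09, -393.76, 1740.42]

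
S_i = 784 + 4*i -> [784, 788, 792, 796, 800]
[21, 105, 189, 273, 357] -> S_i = 21 + 84*i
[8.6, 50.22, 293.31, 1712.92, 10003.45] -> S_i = 8.60*5.84^i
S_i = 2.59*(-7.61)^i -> [2.59, -19.71, 149.99, -1141.44, 8686.37]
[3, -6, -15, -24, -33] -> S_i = 3 + -9*i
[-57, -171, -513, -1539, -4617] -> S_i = -57*3^i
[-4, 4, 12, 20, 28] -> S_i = -4 + 8*i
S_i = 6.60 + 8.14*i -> [6.6, 14.74, 22.88, 31.02, 39.16]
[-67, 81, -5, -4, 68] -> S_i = Random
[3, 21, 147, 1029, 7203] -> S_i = 3*7^i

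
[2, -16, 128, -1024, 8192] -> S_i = 2*-8^i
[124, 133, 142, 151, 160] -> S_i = 124 + 9*i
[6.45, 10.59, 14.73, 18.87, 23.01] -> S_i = 6.45 + 4.14*i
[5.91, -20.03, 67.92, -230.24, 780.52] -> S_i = 5.91*(-3.39)^i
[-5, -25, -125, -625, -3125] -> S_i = -5*5^i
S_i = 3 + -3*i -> [3, 0, -3, -6, -9]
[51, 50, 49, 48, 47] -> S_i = 51 + -1*i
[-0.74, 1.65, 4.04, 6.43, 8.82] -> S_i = -0.74 + 2.39*i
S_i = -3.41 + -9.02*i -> [-3.41, -12.43, -21.45, -30.47, -39.49]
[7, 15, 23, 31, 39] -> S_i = 7 + 8*i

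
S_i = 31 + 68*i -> [31, 99, 167, 235, 303]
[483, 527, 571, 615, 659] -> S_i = 483 + 44*i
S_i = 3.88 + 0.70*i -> [3.88, 4.58, 5.28, 5.98, 6.68]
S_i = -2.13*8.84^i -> [-2.13, -18.83, -166.45, -1471.42, -13007.35]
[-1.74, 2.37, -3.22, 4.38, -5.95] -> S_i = -1.74*(-1.36)^i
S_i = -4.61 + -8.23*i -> [-4.61, -12.84, -21.07, -29.3, -37.53]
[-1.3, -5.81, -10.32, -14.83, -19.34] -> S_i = -1.30 + -4.51*i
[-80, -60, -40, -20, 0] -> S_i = -80 + 20*i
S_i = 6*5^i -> [6, 30, 150, 750, 3750]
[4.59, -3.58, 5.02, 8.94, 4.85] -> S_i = Random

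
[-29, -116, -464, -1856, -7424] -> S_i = -29*4^i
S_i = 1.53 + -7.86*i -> [1.53, -6.33, -14.19, -22.05, -29.91]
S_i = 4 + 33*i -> [4, 37, 70, 103, 136]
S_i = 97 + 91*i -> [97, 188, 279, 370, 461]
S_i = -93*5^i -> [-93, -465, -2325, -11625, -58125]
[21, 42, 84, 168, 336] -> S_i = 21*2^i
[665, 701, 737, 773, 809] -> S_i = 665 + 36*i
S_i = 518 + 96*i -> [518, 614, 710, 806, 902]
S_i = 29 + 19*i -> [29, 48, 67, 86, 105]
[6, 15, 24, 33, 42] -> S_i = 6 + 9*i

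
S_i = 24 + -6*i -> [24, 18, 12, 6, 0]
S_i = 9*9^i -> [9, 81, 729, 6561, 59049]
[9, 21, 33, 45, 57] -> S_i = 9 + 12*i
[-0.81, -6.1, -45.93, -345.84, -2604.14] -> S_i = -0.81*7.53^i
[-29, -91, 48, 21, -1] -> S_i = Random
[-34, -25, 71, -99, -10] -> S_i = Random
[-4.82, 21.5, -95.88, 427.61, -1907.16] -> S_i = -4.82*(-4.46)^i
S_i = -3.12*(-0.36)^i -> [-3.12, 1.12, -0.4, 0.15, -0.05]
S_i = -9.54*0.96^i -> [-9.54, -9.16, -8.79, -8.44, -8.1]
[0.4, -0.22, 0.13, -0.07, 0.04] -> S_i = 0.40*(-0.56)^i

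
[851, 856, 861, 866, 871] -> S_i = 851 + 5*i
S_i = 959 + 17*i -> [959, 976, 993, 1010, 1027]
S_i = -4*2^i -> [-4, -8, -16, -32, -64]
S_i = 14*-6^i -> [14, -84, 504, -3024, 18144]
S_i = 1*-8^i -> [1, -8, 64, -512, 4096]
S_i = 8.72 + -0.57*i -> [8.72, 8.15, 7.58, 7.01, 6.44]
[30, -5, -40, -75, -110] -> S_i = 30 + -35*i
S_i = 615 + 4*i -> [615, 619, 623, 627, 631]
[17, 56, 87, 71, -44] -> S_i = Random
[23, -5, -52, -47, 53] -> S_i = Random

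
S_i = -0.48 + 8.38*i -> [-0.48, 7.9, 16.28, 24.66, 33.04]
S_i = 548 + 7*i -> [548, 555, 562, 569, 576]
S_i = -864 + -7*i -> [-864, -871, -878, -885, -892]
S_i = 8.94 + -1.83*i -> [8.94, 7.11, 5.28, 3.45, 1.62]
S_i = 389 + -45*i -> [389, 344, 299, 254, 209]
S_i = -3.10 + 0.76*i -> [-3.1, -2.34, -1.58, -0.82, -0.06]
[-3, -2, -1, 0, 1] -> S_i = -3 + 1*i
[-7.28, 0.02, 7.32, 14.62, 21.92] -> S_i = -7.28 + 7.30*i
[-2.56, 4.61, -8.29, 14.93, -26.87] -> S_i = -2.56*(-1.80)^i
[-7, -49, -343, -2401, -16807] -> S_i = -7*7^i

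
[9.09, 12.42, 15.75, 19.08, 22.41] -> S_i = 9.09 + 3.33*i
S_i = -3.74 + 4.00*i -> [-3.74, 0.26, 4.26, 8.26, 12.26]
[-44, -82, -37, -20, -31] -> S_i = Random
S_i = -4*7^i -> [-4, -28, -196, -1372, -9604]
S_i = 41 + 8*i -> [41, 49, 57, 65, 73]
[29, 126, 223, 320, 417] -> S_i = 29 + 97*i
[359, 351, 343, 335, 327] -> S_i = 359 + -8*i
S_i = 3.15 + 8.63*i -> [3.15, 11.78, 20.41, 29.04, 37.67]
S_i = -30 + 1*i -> [-30, -29, -28, -27, -26]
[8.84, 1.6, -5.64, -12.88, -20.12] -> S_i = 8.84 + -7.24*i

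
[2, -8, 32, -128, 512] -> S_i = 2*-4^i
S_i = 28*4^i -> [28, 112, 448, 1792, 7168]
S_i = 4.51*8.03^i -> [4.51, 36.22, 290.81, 2335.2, 18751.62]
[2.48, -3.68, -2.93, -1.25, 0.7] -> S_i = Random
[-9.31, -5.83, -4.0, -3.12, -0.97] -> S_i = Random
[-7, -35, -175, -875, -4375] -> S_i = -7*5^i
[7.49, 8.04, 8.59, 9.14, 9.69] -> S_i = 7.49 + 0.55*i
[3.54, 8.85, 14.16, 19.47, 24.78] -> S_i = 3.54 + 5.31*i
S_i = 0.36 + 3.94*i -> [0.36, 4.3, 8.24, 12.18, 16.12]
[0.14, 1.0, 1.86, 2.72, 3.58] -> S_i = 0.14 + 0.86*i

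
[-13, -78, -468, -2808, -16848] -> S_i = -13*6^i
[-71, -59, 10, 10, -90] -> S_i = Random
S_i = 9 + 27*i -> [9, 36, 63, 90, 117]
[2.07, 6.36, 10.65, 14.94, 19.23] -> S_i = 2.07 + 4.29*i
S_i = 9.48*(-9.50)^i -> [9.48, -90.06, 855.57, -8127.92, 77215.19]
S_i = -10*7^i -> [-10, -70, -490, -3430, -24010]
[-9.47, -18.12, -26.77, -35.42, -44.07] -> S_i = -9.47 + -8.65*i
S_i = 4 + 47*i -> [4, 51, 98, 145, 192]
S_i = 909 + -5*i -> [909, 904, 899, 894, 889]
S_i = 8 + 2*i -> [8, 10, 12, 14, 16]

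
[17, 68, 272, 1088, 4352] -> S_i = 17*4^i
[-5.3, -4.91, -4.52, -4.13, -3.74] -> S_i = -5.30 + 0.39*i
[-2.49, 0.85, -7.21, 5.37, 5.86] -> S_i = Random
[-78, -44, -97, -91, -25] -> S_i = Random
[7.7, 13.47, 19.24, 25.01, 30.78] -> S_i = 7.70 + 5.77*i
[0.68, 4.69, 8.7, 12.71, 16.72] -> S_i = 0.68 + 4.01*i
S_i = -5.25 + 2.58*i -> [-5.25, -2.67, -0.09, 2.49, 5.07]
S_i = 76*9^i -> [76, 684, 6156, 55404, 498636]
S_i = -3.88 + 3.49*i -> [-3.88, -0.39, 3.1, 6.59, 10.08]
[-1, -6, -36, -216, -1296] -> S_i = -1*6^i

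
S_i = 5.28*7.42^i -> [5.28, 39.18, 290.7, 2156.98, 16004.77]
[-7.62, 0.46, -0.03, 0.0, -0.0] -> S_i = -7.62*(-0.06)^i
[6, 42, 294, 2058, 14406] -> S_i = 6*7^i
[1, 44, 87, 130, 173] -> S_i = 1 + 43*i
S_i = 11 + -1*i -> [11, 10, 9, 8, 7]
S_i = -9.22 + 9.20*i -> [-9.22, -0.02, 9.18, 18.38, 27.58]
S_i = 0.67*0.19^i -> [0.67, 0.13, 0.02, 0.0, 0.0]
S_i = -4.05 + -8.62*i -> [-4.05, -12.67, -21.29, -29.91, -38.53]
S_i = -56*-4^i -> [-56, 224, -896, 3584, -14336]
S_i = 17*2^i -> [17, 34, 68, 136, 272]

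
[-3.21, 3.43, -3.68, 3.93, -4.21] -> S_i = -3.21*(-1.07)^i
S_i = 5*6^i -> [5, 30, 180, 1080, 6480]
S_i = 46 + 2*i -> [46, 48, 50, 52, 54]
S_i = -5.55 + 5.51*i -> [-5.55, -0.04, 5.47, 10.98, 16.49]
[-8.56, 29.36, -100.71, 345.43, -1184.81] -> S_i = -8.56*(-3.43)^i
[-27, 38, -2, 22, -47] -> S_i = Random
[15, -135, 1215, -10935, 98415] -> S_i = 15*-9^i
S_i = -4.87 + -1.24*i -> [-4.87, -6.11, -7.35, -8.59, -9.83]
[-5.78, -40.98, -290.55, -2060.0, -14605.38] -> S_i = -5.78*7.09^i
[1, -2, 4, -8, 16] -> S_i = 1*-2^i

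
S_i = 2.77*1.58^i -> [2.77, 4.38, 6.92, 10.93, 17.26]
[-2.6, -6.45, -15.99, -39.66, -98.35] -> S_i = -2.60*2.48^i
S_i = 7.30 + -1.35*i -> [7.3, 5.95, 4.6, 3.25, 1.9]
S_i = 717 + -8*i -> [717, 709, 701, 693, 685]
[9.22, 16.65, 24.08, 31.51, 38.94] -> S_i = 9.22 + 7.43*i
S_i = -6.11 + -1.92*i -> [-6.11, -8.03, -9.95, -11.87, -13.79]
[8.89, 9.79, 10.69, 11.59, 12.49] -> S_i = 8.89 + 0.90*i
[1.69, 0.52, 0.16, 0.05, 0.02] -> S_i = 1.69*0.31^i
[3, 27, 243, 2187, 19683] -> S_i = 3*9^i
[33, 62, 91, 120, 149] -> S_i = 33 + 29*i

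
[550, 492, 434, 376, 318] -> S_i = 550 + -58*i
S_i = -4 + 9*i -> [-4, 5, 14, 23, 32]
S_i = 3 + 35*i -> [3, 38, 73, 108, 143]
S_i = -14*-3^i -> [-14, 42, -126, 378, -1134]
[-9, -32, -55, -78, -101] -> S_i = -9 + -23*i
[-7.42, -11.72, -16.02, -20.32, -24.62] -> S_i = -7.42 + -4.30*i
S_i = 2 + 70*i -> [2, 72, 142, 212, 282]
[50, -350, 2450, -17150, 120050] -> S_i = 50*-7^i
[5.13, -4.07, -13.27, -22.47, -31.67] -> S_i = 5.13 + -9.20*i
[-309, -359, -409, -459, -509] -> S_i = -309 + -50*i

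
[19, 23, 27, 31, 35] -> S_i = 19 + 4*i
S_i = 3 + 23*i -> [3, 26, 49, 72, 95]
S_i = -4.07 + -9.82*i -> [-4.07, -13.89, -23.71, -33.53, -43.35]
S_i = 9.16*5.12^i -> [9.16, 46.9, 240.12, 1229.43, 6294.7]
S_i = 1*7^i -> [1, 7, 49, 343, 2401]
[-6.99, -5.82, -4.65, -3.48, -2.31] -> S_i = -6.99 + 1.17*i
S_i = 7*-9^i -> [7, -63, 567, -5103, 45927]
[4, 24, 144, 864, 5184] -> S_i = 4*6^i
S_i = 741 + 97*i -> [741, 838, 935, 1032, 1129]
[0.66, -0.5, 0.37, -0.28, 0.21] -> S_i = 0.66*(-0.75)^i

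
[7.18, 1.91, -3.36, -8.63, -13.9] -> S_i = 7.18 + -5.27*i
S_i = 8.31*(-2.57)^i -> [8.31, -21.36, 54.89, -141.06, 362.52]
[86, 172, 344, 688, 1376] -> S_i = 86*2^i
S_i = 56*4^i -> [56, 224, 896, 3584, 14336]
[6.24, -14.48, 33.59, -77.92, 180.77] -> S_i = 6.24*(-2.32)^i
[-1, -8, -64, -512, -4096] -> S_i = -1*8^i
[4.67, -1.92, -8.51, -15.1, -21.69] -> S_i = 4.67 + -6.59*i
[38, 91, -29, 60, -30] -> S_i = Random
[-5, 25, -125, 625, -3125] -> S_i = -5*-5^i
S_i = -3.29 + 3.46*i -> [-3.29, 0.17, 3.63, 7.09, 10.55]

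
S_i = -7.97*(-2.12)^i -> [-7.97, 16.9, -35.82, 75.94, -160.99]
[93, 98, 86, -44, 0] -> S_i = Random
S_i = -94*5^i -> [-94, -470, -2350, -11750, -58750]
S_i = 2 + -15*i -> [2, -13, -28, -43, -58]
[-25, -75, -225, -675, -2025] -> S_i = -25*3^i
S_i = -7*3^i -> [-7, -21, -63, -189, -567]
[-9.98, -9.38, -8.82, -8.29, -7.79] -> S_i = -9.98*0.94^i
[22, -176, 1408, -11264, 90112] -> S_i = 22*-8^i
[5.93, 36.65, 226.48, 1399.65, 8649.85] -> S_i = 5.93*6.18^i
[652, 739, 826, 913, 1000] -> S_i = 652 + 87*i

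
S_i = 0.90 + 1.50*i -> [0.9, 2.4, 3.9, 5.4, 6.9]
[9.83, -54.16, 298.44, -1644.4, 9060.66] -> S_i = 9.83*(-5.51)^i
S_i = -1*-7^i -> [-1, 7, -49, 343, -2401]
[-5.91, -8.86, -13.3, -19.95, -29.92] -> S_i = -5.91*1.50^i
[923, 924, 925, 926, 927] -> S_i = 923 + 1*i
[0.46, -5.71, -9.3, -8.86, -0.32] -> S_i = Random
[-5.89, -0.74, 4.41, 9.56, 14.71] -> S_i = -5.89 + 5.15*i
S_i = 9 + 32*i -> [9, 41, 73, 105, 137]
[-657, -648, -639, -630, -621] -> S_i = -657 + 9*i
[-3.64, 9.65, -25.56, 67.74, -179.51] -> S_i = -3.64*(-2.65)^i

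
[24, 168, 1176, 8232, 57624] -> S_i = 24*7^i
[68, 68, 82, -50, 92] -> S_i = Random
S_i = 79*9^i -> [79, 711, 6399, 57591, 518319]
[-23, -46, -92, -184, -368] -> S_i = -23*2^i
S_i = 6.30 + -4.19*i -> [6.3, 2.11, -2.08, -6.27, -10.46]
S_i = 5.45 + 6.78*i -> [5.45, 12.23, 19.01, 25.79, 32.57]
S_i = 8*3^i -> [8, 24, 72, 216, 648]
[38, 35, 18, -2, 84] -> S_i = Random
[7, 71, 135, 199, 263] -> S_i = 7 + 64*i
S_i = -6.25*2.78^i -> [-6.25, -17.38, -48.3, -134.28, -373.3]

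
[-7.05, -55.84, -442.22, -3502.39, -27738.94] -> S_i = -7.05*7.92^i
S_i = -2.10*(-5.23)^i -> [-2.1, 10.98, -57.44, 300.42, -1571.18]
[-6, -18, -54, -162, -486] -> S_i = -6*3^i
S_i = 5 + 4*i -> [5, 9, 13, 17, 21]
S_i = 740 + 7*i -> [740, 747, 754, 761, 768]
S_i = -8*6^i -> [-8, -48, -288, -1728, -10368]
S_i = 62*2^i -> [62, 124, 248, 496, 992]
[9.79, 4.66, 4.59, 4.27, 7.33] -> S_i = Random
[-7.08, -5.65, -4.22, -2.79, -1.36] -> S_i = -7.08 + 1.43*i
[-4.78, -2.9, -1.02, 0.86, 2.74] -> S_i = -4.78 + 1.88*i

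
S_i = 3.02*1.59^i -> [3.02, 4.8, 7.63, 12.14, 19.3]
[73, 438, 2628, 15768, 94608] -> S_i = 73*6^i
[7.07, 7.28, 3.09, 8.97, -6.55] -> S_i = Random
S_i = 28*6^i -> [28, 168, 1008, 6048, 36288]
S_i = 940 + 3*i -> [940, 943, 946, 949, 952]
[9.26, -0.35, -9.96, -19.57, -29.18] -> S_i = 9.26 + -9.61*i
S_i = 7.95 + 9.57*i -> [7.95, 17.52, 27.09, 36.66, 46.23]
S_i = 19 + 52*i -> [19, 71, 123, 175, 227]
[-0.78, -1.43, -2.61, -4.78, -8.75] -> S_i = -0.78*1.83^i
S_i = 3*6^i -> [3, 18, 108, 648, 3888]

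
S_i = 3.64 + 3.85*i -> [3.64, 7.49, 11.34, 15.19, 19.04]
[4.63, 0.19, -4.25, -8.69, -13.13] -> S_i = 4.63 + -4.44*i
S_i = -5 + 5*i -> [-5, 0, 5, 10, 15]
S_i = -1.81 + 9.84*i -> [-1.81, 8.03, 17.87, 27.71, 37.55]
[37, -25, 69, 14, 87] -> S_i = Random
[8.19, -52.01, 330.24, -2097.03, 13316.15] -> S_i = 8.19*(-6.35)^i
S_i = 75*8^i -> [75, 600, 4800, 38400, 307200]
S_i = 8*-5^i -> [8, -40, 200, -1000, 5000]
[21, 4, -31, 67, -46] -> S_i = Random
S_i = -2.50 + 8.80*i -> [-2.5, 6.3, 15.1, 23.9, 32.7]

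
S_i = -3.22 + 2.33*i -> [-3.22, -0.89, 1.44, 3.77, 6.1]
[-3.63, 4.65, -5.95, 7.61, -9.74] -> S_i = -3.63*(-1.28)^i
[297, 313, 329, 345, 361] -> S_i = 297 + 16*i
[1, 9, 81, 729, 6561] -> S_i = 1*9^i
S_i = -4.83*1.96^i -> [-4.83, -9.47, -18.55, -36.37, -71.28]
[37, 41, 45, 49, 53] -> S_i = 37 + 4*i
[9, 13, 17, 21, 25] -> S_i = 9 + 4*i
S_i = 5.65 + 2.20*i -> [5.65, 7.85, 10.05, 12.25, 14.45]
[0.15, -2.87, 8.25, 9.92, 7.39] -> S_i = Random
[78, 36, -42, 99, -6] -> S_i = Random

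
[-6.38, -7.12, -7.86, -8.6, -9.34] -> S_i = -6.38 + -0.74*i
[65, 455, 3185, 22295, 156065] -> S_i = 65*7^i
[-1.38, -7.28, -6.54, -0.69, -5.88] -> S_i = Random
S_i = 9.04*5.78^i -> [9.04, 52.25, 302.01, 1745.63, 10089.74]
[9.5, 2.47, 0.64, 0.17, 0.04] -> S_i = 9.50*0.26^i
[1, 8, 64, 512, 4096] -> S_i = 1*8^i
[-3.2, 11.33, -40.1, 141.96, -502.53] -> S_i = -3.20*(-3.54)^i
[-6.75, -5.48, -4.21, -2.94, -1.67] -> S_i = -6.75 + 1.27*i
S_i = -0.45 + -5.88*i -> [-0.45, -6.33, -12.21, -18.09, -23.97]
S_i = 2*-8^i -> [2, -16, 128, -1024, 8192]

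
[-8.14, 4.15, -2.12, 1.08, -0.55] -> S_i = -8.14*(-0.51)^i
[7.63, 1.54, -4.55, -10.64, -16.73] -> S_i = 7.63 + -6.09*i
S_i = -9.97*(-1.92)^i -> [-9.97, 19.14, -36.75, 70.57, -135.49]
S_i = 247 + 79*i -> [247, 326, 405, 484, 563]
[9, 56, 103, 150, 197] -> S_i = 9 + 47*i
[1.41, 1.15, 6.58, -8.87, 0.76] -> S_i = Random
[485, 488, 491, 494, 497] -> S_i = 485 + 3*i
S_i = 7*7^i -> [7, 49, 343, 2401, 16807]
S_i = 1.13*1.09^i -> [1.13, 1.23, 1.34, 1.46, 1.6]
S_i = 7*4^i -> [7, 28, 112, 448, 1792]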